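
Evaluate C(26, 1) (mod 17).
9

Using Lucas' theorem:
Write n=26 and k=1 in base 17:
n in base 17: [1, 9]
k in base 17: [0, 1]
C(26,1) mod 17 = ∏ C(n_i, k_i) mod 17
Digit binomials (mod 17): C(1,0) = 1; C(9,1) = 9
Product: 1 × 9 = 9 ≡ 9 (mod 17)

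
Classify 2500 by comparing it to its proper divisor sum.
abundant

Proper divisors of 2500: sum = 1 + 2 + 4 + 5 + 10 + 20 + 25 + 50 + 100 + 125 + 250 + 500 + 625 + 1250 = 2967
Since 2967 > 2500, 2500 is abundant.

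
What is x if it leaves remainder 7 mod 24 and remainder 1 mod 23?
415

Using Chinese Remainder Theorem:
M = 24 × 23 = 552
M1 = 23, M2 = 24
y1 = 23^(-1) mod 24 = 23
y2 = 24^(-1) mod 23 = 1
x = (7×23×23 + 1×24×1) mod 552 = 415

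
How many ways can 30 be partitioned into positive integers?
5604

p(n) counts ways to write n as a sum of positive integers (order ignored).
Euler's pentagonal recurrence: p(k) = p(k-1) + p(k-2) - p(k-5) - p(k-7) + p(k-12) + p(k-15) - ... (offsets j(3j∓1)/2, signs ++--, p(0)=1, p(<0)=0).
DP table for k = 0..29: p(0)=1, p(1)=1, p(2)=2, p(3)=3, p(4)=5, p(5)=7, p(6)=11, p(7)=15, p(8)=22, p(9)=30, p(10)=42, p(11)=56, p(12)=77, p(13)=101, p(14)=135, p(15)=176, p(16)=231, p(17)=297, p(18)=385, p(19)=490, p(20)=627, p(21)=792, p(22)=1002, p(23)=1255, p(24)=1575, p(25)=1958, p(26)=2436, p(27)=3010, p(28)=3718, p(29)=4565.
Final step: p(30) = p(29) + p(28) - p(25) - p(23) + p(18) + p(15) - p(8) - p(4)
= 4565 + 3718 - 1958 - 1255 + 385 + 176 - 22 - 5
= 5604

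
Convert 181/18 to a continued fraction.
[10; 18]

Euclidean algorithm steps:
181 = 10 × 18 + 1
18 = 18 × 1 + 0
Continued fraction: [10; 18]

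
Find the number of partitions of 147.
30388671978

p(n) counts ways to write n as a sum of positive integers (order ignored).
Euler's pentagonal recurrence: p(k) = p(k-1) + p(k-2) - p(k-5) - p(k-7) + p(k-12) + p(k-15) - ... (offsets j(3j∓1)/2, signs ++--, p(0)=1, p(<0)=0).
DP table for k = 0..146: p(0)=1, p(1)=1, p(2)=2, p(3)=3, p(4)=5, p(5)=7, p(6)=11, p(7)=15, p(8)=22, p(9)=30, p(10)=42, p(11)=56, p(12)=77, p(13)=101, p(14)=135, p(15)=176, p(16)=231, p(17)=297, p(18)=385, p(19)=490, p(20)=627, p(21)=792, p(22)=1002, p(23)=1255, p(24)=1575, p(25)=1958, p(26)=2436, p(27)=3010, p(28)=3718, p(29)=4565, p(30)=5604, p(31)=6842, p(32)=8349, p(33)=10143, p(34)=12310, p(35)=14883, p(36)=17977, p(37)=21637, p(38)=26015, p(39)=31185, p(40)=37338, p(41)=44583, p(42)=53174, p(43)=63261, p(44)=75175, p(45)=89134, p(46)=105558, p(47)=124754, p(48)=147273, p(49)=173525, p(50)=204226, p(51)=239943, p(52)=281589, p(53)=329931, p(54)=386155, p(55)=451276, p(56)=526823, p(57)=614154, p(58)=715220, p(59)=831820, p(60)=966467, p(61)=1121505, p(62)=1300156, p(63)=1505499, p(64)=1741630, p(65)=2012558, p(66)=2323520, p(67)=2679689, p(68)=3087735, p(69)=3554345, p(70)=4087968, p(71)=4697205, p(72)=5392783, p(73)=6185689, p(74)=7089500, p(75)=8118264, p(76)=9289091, p(77)=10619863, p(78)=12132164, p(79)=13848650, p(80)=15796476, p(81)=18004327, p(82)=20506255, p(83)=23338469, p(84)=26543660, p(85)=30167357, p(86)=34262962, p(87)=38887673, p(88)=44108109, p(89)=49995925, p(90)=56634173, p(91)=64112359, p(92)=72533807, p(93)=82010177, p(94)=92669720, p(95)=104651419, p(96)=118114304, p(97)=133230930, p(98)=150198136, p(99)=169229875, p(100)=190569292, p(101)=214481126, p(102)=241265379, p(103)=271248950, p(104)=304801365, p(105)=342325709, p(106)=384276336, p(107)=431149389, p(108)=483502844, p(109)=541946240, p(110)=607163746, p(111)=679903203, p(112)=761002156, p(113)=851376628, p(114)=952050665, p(115)=1064144451, p(116)=1188908248, p(117)=1327710076, p(118)=1482074143, p(119)=1653668665, p(120)=1844349560, p(121)=2056148051, p(122)=2291320912, p(123)=2552338241, p(124)=2841940500, p(125)=3163127352, p(126)=3519222692, p(127)=3913864295, p(128)=4351078600, p(129)=4835271870, p(130)=5371315400, p(131)=5964539504, p(132)=6620830889, p(133)=7346629512, p(134)=8149040695, p(135)=9035836076, p(136)=10015581680, p(137)=11097645016, p(138)=12292341831, p(139)=13610949895, p(140)=15065878135, p(141)=16670689208, p(142)=18440293320, p(143)=20390982757, p(144)=22540654445, p(145)=24908858009, p(146)=27517052599.
Final step: p(147) = p(146) + p(145) - p(142) - p(140) + p(135) + p(132) - p(125) - p(121) + p(112) + p(107) - p(96) - p(90) + p(77) + p(70) - p(55) - p(47) + p(30) + p(21) - p(2)
= 27517052599 + 24908858009 - 18440293320 - 15065878135 + 9035836076 + 6620830889 - 3163127352 - 2056148051 + 761002156 + 431149389 - 118114304 - 56634173 + 10619863 + 4087968 - 451276 - 124754 + 5604 + 792 - 2
= 30388671978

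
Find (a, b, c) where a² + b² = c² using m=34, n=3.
(1147, 204, 1165)

Euclid's formula: a = m² - n², b = 2mn, c = m² + n²
m = 34, n = 3
a = 34² - 3² = 1156 - 9 = 1147
b = 2 × 34 × 3 = 204
c = 34² + 3² = 1156 + 9 = 1165
Verification: 1147² + 204² = 1315609 + 41616 = 1357225 = 1165² ✓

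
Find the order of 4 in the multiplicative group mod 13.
6

13 is prime, so ord(4) divides φ(13) = 12.
Divisors of 12: 1, 2, 3, 4, 6, 12.
Repeated squaring: 4^1 ≡ 4, 4^2 ≡ 3, 4^4 ≡ 9, 4^8 ≡ 3 (mod 13).
Test 4^d mod 13 for each divisor d in increasing order:
4^1 ≡ 4
4^2 ≡ 3
4^3 = 4^2·4^1 ≡ 12
4^4 ≡ 9
4^6 = 4^4·4^2 ≡ 1  ← first divisor giving 1
The order is 6.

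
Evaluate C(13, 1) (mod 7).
6

Using Lucas' theorem:
Write n=13 and k=1 in base 7:
n in base 7: [1, 6]
k in base 7: [0, 1]
C(13,1) mod 7 = ∏ C(n_i, k_i) mod 7
Digit binomials (mod 7): C(1,0) = 1; C(6,1) = 6
Product: 1 × 6 = 6 ≡ 6 (mod 7)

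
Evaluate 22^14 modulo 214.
16

Repeated squaring. Binary of 14 = 1110.
22^1 ≡ 22 (mod 214); 22^2 ≡ 56 (mod 214); 22^4 ≡ 140 (mod 214); 22^8 ≡ 126 (mod 214)
22^14 = 22^2 × 22^4 × 22^8 ≡ 16 (mod 214)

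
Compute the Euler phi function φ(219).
144

219 = 3 × 73
φ(n) = n × ∏(1 - 1/p) for each prime p dividing n
φ(219) = 219 × (1 - 1/3) × (1 - 1/73) = 144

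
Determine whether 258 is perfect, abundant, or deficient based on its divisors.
abundant

Proper divisors of 258: sum = 1 + 2 + 3 + 6 + 43 + 86 + 129 = 270
Since 270 > 258, 258 is abundant.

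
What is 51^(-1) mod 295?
81

gcd(51, 295) = 1, so the inverse exists.
Extended Euclidean algorithm on (295, 51):
295 = 5 × 51 + 40  ⟹  40 = (1)·295 + (-5)·51
51 = 1 × 40 + 11  ⟹  11 = (-1)·295 + (6)·51
40 = 3 × 11 + 7  ⟹  7 = (4)·295 + (-23)·51
11 = 1 × 7 + 4  ⟹  4 = (-5)·295 + (29)·51
7 = 1 × 4 + 3  ⟹  3 = (9)·295 + (-52)·51
4 = 1 × 3 + 1  ⟹  1 = (-14)·295 + (81)·51
So (81)·51 ≡ 1 (mod 295), i.e. 51^(-1) ≡ 81 (mod 295).
Check: 51 × 81 = 4131 ≡ 1 (mod 295)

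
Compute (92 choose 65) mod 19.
9

Using Lucas' theorem:
Write n=92 and k=65 in base 19:
n in base 19: [4, 16]
k in base 19: [3, 8]
C(92,65) mod 19 = ∏ C(n_i, k_i) mod 19
Digit binomials (mod 19): C(4,3) = 4; C(16,8) = 12870 ≡ 7
Product: 4 × 7 = 28 ≡ 9 (mod 19)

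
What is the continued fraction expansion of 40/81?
[0; 2, 40]

Euclidean algorithm steps:
40 = 0 × 81 + 40
81 = 2 × 40 + 1
40 = 40 × 1 + 0
Continued fraction: [0; 2, 40]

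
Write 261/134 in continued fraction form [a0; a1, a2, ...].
[1; 1, 18, 7]

Euclidean algorithm steps:
261 = 1 × 134 + 127
134 = 1 × 127 + 7
127 = 18 × 7 + 1
7 = 7 × 1 + 0
Continued fraction: [1; 1, 18, 7]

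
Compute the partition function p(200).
3972999029388

p(n) counts ways to write n as a sum of positive integers (order ignored).
Euler's pentagonal recurrence: p(k) = p(k-1) + p(k-2) - p(k-5) - p(k-7) + p(k-12) + p(k-15) - ... (offsets j(3j∓1)/2, signs ++--, p(0)=1, p(<0)=0).
DP table for k = 0..199: p(0)=1, p(1)=1, p(2)=2, p(3)=3, p(4)=5, p(5)=7, p(6)=11, p(7)=15, p(8)=22, p(9)=30, p(10)=42, p(11)=56, p(12)=77, p(13)=101, p(14)=135, p(15)=176, p(16)=231, p(17)=297, p(18)=385, p(19)=490, p(20)=627, p(21)=792, p(22)=1002, p(23)=1255, p(24)=1575, p(25)=1958, p(26)=2436, p(27)=3010, p(28)=3718, p(29)=4565, p(30)=5604, p(31)=6842, p(32)=8349, p(33)=10143, p(34)=12310, p(35)=14883, p(36)=17977, p(37)=21637, p(38)=26015, p(39)=31185, p(40)=37338, p(41)=44583, p(42)=53174, p(43)=63261, p(44)=75175, p(45)=89134, p(46)=105558, p(47)=124754, p(48)=147273, p(49)=173525, p(50)=204226, p(51)=239943, p(52)=281589, p(53)=329931, p(54)=386155, p(55)=451276, p(56)=526823, p(57)=614154, p(58)=715220, p(59)=831820, p(60)=966467, p(61)=1121505, p(62)=1300156, p(63)=1505499, p(64)=1741630, p(65)=2012558, p(66)=2323520, p(67)=2679689, p(68)=3087735, p(69)=3554345, p(70)=4087968, p(71)=4697205, p(72)=5392783, p(73)=6185689, p(74)=7089500, p(75)=8118264, p(76)=9289091, p(77)=10619863, p(78)=12132164, p(79)=13848650, p(80)=15796476, p(81)=18004327, p(82)=20506255, p(83)=23338469, p(84)=26543660, p(85)=30167357, p(86)=34262962, p(87)=38887673, p(88)=44108109, p(89)=49995925, p(90)=56634173, p(91)=64112359, p(92)=72533807, p(93)=82010177, p(94)=92669720, p(95)=104651419, p(96)=118114304, p(97)=133230930, p(98)=150198136, p(99)=169229875, p(100)=190569292, p(101)=214481126, p(102)=241265379, p(103)=271248950, p(104)=304801365, p(105)=342325709, p(106)=384276336, p(107)=431149389, p(108)=483502844, p(109)=541946240, p(110)=607163746, p(111)=679903203, p(112)=761002156, p(113)=851376628, p(114)=952050665, p(115)=1064144451, p(116)=1188908248, p(117)=1327710076, p(118)=1482074143, p(119)=1653668665, p(120)=1844349560, p(121)=2056148051, p(122)=2291320912, p(123)=2552338241, p(124)=2841940500, p(125)=3163127352, p(126)=3519222692, p(127)=3913864295, p(128)=4351078600, p(129)=4835271870, p(130)=5371315400, p(131)=5964539504, p(132)=6620830889, p(133)=7346629512, p(134)=8149040695, p(135)=9035836076, p(136)=10015581680, p(137)=11097645016, p(138)=12292341831, p(139)=13610949895, p(140)=15065878135, p(141)=16670689208, p(142)=18440293320, p(143)=20390982757, p(144)=22540654445, p(145)=24908858009, p(146)=27517052599, p(147)=30388671978, p(148)=33549419497, p(149)=37027355200, p(150)=40853235313, p(151)=45060624582, p(152)=49686288421, p(153)=54770336324, p(154)=60356673280, p(155)=66493182097, p(156)=73232243759, p(157)=80630964769, p(158)=88751778802, p(159)=97662728555, p(160)=107438159466, p(161)=118159068427, p(162)=129913904637, p(163)=142798995930, p(164)=156919475295, p(165)=172389800255, p(166)=189334822579, p(167)=207890420102, p(168)=228204732751, p(169)=250438925115, p(170)=274768617130, p(171)=301384802048, p(172)=330495499613, p(173)=362326859895, p(174)=397125074750, p(175)=435157697830, p(176)=476715857290, p(177)=522115831195, p(178)=571701605655, p(179)=625846753120, p(180)=684957390936, p(181)=749474411781, p(182)=819876908323, p(183)=896684817527, p(184)=980462880430, p(185)=1071823774337, p(186)=1171432692373, p(187)=1280011042268, p(188)=1398341745571, p(189)=1527273599625, p(190)=1667727404093, p(191)=1820701100652, p(192)=1987276856363, p(193)=2168627105469, p(194)=2366022741845, p(195)=2580840212973, p(196)=2814570987591, p(197)=3068829878530, p(198)=3345365983698, p(199)=3646072432125.
Final step: p(200) = p(199) + p(198) - p(195) - p(193) + p(188) + p(185) - p(178) - p(174) + p(165) + p(160) - p(149) - p(143) + p(130) + p(123) - p(108) - p(100) + p(83) + p(74) - p(55) - p(45) + p(24) + p(13)
= 3646072432125 + 3345365983698 - 2580840212973 - 2168627105469 + 1398341745571 + 1071823774337 - 571701605655 - 397125074750 + 172389800255 + 107438159466 - 37027355200 - 20390982757 + 5371315400 + 2552338241 - 483502844 - 190569292 + 23338469 + 7089500 - 451276 - 89134 + 1575 + 101
= 3972999029388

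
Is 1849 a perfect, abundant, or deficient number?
deficient

Proper divisors of 1849: sum = 1 + 43 = 44
Since 44 < 1849, 1849 is deficient.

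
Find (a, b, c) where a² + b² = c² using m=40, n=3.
(1591, 240, 1609)

Euclid's formula: a = m² - n², b = 2mn, c = m² + n²
m = 40, n = 3
a = 40² - 3² = 1600 - 9 = 1591
b = 2 × 40 × 3 = 240
c = 40² + 3² = 1600 + 9 = 1609
Verification: 1591² + 240² = 2531281 + 57600 = 2588881 = 1609² ✓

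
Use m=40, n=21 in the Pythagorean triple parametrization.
(1159, 1680, 2041)

Euclid's formula: a = m² - n², b = 2mn, c = m² + n²
m = 40, n = 21
a = 40² - 21² = 1600 - 441 = 1159
b = 2 × 40 × 21 = 1680
c = 40² + 21² = 1600 + 441 = 2041
Verification: 1159² + 1680² = 1343281 + 2822400 = 4165681 = 2041² ✓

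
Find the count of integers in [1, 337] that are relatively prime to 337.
336

337 = 337
φ(n) = n × ∏(1 - 1/p) for each prime p dividing n
φ(337) = 337 × (1 - 1/337) = 336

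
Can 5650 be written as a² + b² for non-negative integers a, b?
5² + 75² (a=5, b=75)

Factorization: 5650 = 2 × 5^2 × 113
By Fermat: n is sum of two squares iff every prime p ≡ 3 (mod 4) appears to even power.
All primes ≡ 3 (mod 4) appear to even power.
Search a = 0, 1, 2, … for 5650 - a² a perfect square: first hit at a = 5: 5650 - 25 = 5625 = 75².
5650 = 5² + 75² = 25 + 5625 ✓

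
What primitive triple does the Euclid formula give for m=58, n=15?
(3139, 1740, 3589)

Euclid's formula: a = m² - n², b = 2mn, c = m² + n²
m = 58, n = 15
a = 58² - 15² = 3364 - 225 = 3139
b = 2 × 58 × 15 = 1740
c = 58² + 15² = 3364 + 225 = 3589
Verification: 3139² + 1740² = 9853321 + 3027600 = 12880921 = 3589² ✓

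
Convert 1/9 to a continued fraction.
[0; 9]

Euclidean algorithm steps:
1 = 0 × 9 + 1
9 = 9 × 1 + 0
Continued fraction: [0; 9]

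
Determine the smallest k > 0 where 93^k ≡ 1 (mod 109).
18

109 is prime, so ord(93) divides φ(109) = 108.
Divisors of 108: 1, 2, 3, 4, 6, 9, 12, 18, 27, 36, 54, 108.
Repeated squaring: 93^1 ≡ 93, 93^2 ≡ 38, 93^4 ≡ 27, 93^8 ≡ 75, 93^16 ≡ 66, 93^32 ≡ 105, 93^64 ≡ 16 (mod 109).
Test 93^d mod 109 for each divisor d in increasing order:
93^1 ≡ 93
93^2 ≡ 38
93^3 = 93^2·93^1 ≡ 46
93^4 ≡ 27
93^6 = 93^4·93^2 ≡ 45
93^9 = 93^8·93^1 ≡ 108
93^12 = 93^8·93^4 ≡ 63
93^18 = 93^16·93^2 ≡ 1  ← first divisor giving 1
The order is 18.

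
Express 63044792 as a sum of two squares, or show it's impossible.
Not possible

Factorization: 63044792 = 2^3 × 199^3
By Fermat: n is sum of two squares iff every prime p ≡ 3 (mod 4) appears to even power.
Prime(s) ≡ 3 (mod 4) with odd exponent: [(199, 3)]
Therefore 63044792 cannot be expressed as a² + b².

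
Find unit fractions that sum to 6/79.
1/14 + 1/222 + 1/61383

Greedy algorithm:
6/79: ceiling(79/6) = 14, use 1/14
5/1106: ceiling(1106/5) = 222, use 1/222
1/61383: ceiling(61383/1) = 61383, use 1/61383
Result: 6/79 = 1/14 + 1/222 + 1/61383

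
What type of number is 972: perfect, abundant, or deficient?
abundant

Proper divisors of 972: sum = 1 + 2 + 3 + 4 + 6 + 9 + 12 + 18 + ... + 162 + 243 + 324 + 486 (17 divisors) = 1576
Since 1576 > 972, 972 is abundant.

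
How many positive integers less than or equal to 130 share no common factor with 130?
48

130 = 2 × 5 × 13
φ(n) = n × ∏(1 - 1/p) for each prime p dividing n
φ(130) = 130 × (1 - 1/2) × (1 - 1/5) × (1 - 1/13) = 48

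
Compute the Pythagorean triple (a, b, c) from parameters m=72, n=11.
(5063, 1584, 5305)

Euclid's formula: a = m² - n², b = 2mn, c = m² + n²
m = 72, n = 11
a = 72² - 11² = 5184 - 121 = 5063
b = 2 × 72 × 11 = 1584
c = 72² + 11² = 5184 + 121 = 5305
Verification: 5063² + 1584² = 25633969 + 2509056 = 28143025 = 5305² ✓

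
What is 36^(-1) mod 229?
70

gcd(36, 229) = 1, so the inverse exists.
Extended Euclidean algorithm on (229, 36):
229 = 6 × 36 + 13  ⟹  13 = (1)·229 + (-6)·36
36 = 2 × 13 + 10  ⟹  10 = (-2)·229 + (13)·36
13 = 1 × 10 + 3  ⟹  3 = (3)·229 + (-19)·36
10 = 3 × 3 + 1  ⟹  1 = (-11)·229 + (70)·36
So (70)·36 ≡ 1 (mod 229), i.e. 36^(-1) ≡ 70 (mod 229).
Check: 36 × 70 = 2520 ≡ 1 (mod 229)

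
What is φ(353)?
352

353 = 353
φ(n) = n × ∏(1 - 1/p) for each prime p dividing n
φ(353) = 353 × (1 - 1/353) = 352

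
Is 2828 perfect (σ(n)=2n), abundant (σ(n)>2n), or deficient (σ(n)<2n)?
abundant

Proper divisors of 2828: sum = 1 + 2 + 4 + 7 + 14 + 28 + 101 + 202 + 404 + 707 + 1414 = 2884
Since 2884 > 2828, 2828 is abundant.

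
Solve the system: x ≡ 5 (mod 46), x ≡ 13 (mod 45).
373

Using Chinese Remainder Theorem:
M = 46 × 45 = 2070
M1 = 45, M2 = 46
y1 = 45^(-1) mod 46 = 45
y2 = 46^(-1) mod 45 = 1
x = (5×45×45 + 13×46×1) mod 2070 = 373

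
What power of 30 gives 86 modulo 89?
43

Baby-step giant-step with step n = ⌈√89⌉ = 10.
Baby steps 30^j mod 89 (j:value) for j=0..9: 0:1, 1:30, 2:10, 3:33, 4:11, 5:63, 6:21, 7:7, 8:32, 9:70.
Giant-step multiplier: 30^(-10) ≡ 30^(88-10) = 30^78 ≡ 42 (mod 89).
Giant steps γ_i = 86·42^i mod 89: γ_0=86, γ_1=52, γ_2=48, γ_3=58, γ_4=33 (in table at j=3).
x = i·n + j = 4·10 + 3 = 43.
Check: 30^43 ≡ 86 (mod 89).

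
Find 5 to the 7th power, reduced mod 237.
152

Repeated squaring. Binary of 7 = 111.
5^1 ≡ 5 (mod 237); 5^2 ≡ 25 (mod 237); 5^4 ≡ 151 (mod 237)
5^7 = 5^1 × 5^2 × 5^4 ≡ 152 (mod 237)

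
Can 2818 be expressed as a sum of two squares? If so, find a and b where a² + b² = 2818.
3² + 53² (a=3, b=53)

Factorization: 2818 = 2 × 1409
By Fermat: n is sum of two squares iff every prime p ≡ 3 (mod 4) appears to even power.
All primes ≡ 3 (mod 4) appear to even power.
Search a = 0, 1, 2, … for 2818 - a² a perfect square: first hit at a = 3: 2818 - 9 = 2809 = 53².
2818 = 3² + 53² = 9 + 2809 ✓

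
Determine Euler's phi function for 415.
328

415 = 5 × 83
φ(n) = n × ∏(1 - 1/p) for each prime p dividing n
φ(415) = 415 × (1 - 1/5) × (1 - 1/83) = 328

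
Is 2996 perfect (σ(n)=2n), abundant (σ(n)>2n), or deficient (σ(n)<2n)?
abundant

Proper divisors of 2996: sum = 1 + 2 + 4 + 7 + 14 + 28 + 107 + 214 + 428 + 749 + 1498 = 3052
Since 3052 > 2996, 2996 is abundant.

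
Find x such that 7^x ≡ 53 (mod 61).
57

Baby-step giant-step with step n = ⌈√61⌉ = 8.
Baby steps 7^j mod 61 (j:value) for j=0..7: 0:1, 1:7, 2:49, 3:38, 4:22, 5:32, 6:41, 7:43.
Giant-step multiplier: 7^(-8) ≡ 7^(60-8) = 7^52 ≡ 15 (mod 61).
Giant steps γ_i = 53·15^i mod 61: γ_0=53, γ_1=2, γ_2=30, γ_3=23, γ_4=40, γ_5=51, γ_6=33, γ_7=7 (in table at j=1).
x = i·n + j = 7·8 + 1 = 57.
Check: 7^57 ≡ 53 (mod 61).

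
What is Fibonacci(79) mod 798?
127

Matrix identity: Q^n = [[F_(n+1), F_n], [F_n, F_(n-1)]] with Q = [[1,1],[1,0]].
n = 79 = 1001111₂. Square-and-multiply, entries mod 798:
Q^1 = [[1,1],[1,0]]
Q^2 = (Q^1)² = [[2,1],[1,1]]
Q^4 = (Q^2)² = [[5,3],[3,2]]
Q^9 = (Q^4)²·Q = [[55,34],[34,21]]
Q^19 = (Q^9)²·Q = [[381,191],[191,190]]
Q^39 = (Q^19)²·Q = [[231,496],[496,533]]
Q^79 = (Q^39)²·Q = [[21,127],[127,692]]
F_79 mod 798 = Q^79[0][1] = 127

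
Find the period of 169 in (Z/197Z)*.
98

197 is prime, so ord(169) divides φ(197) = 196.
Divisors of 196: 1, 2, 4, 7, 14, 28, 49, 98, 196.
Repeated squaring: 169^1 ≡ 169, 169^2 ≡ 193, 169^4 ≡ 16, 169^8 ≡ 59, 169^16 ≡ 132, 169^32 ≡ 88, 169^64 ≡ 61, 169^128 ≡ 175 (mod 197).
Test 169^d mod 197 for each divisor d in increasing order:
169^1 ≡ 169
169^2 ≡ 193
169^4 ≡ 16
169^7 = 169^4·169^2·169^1 ≡ 19
169^14 = 169^8·169^4·169^2 ≡ 164
169^28 = 169^16·169^8·169^4 ≡ 104
169^49 = 169^32·169^16·169^1 ≡ 196
169^98 = 169^64·169^32·169^2 ≡ 1  ← first divisor giving 1
The order is 98.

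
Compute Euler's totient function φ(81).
54

81 = 3^4
φ(n) = n × ∏(1 - 1/p) for each prime p dividing n
φ(81) = 81 × (1 - 1/3) = 54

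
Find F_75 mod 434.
362

Matrix identity: Q^n = [[F_(n+1), F_n], [F_n, F_(n-1)]] with Q = [[1,1],[1,0]].
n = 75 = 1001011₂. Square-and-multiply, entries mod 434:
Q^1 = [[1,1],[1,0]]
Q^2 = (Q^1)² = [[2,1],[1,1]]
Q^4 = (Q^2)² = [[5,3],[3,2]]
Q^9 = (Q^4)²·Q = [[55,34],[34,21]]
Q^18 = (Q^9)² = [[275,414],[414,295]]
Q^37 = (Q^18)²·Q = [[393,75],[75,318]]
Q^75 = (Q^37)²·Q = [[305,362],[362,377]]
F_75 mod 434 = Q^75[0][1] = 362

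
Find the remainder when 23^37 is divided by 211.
104

Repeated squaring. Binary of 37 = 100101.
23^1 ≡ 23 (mod 211); 23^2 ≡ 107 (mod 211); 23^4 ≡ 55 (mod 211); 23^8 ≡ 71 (mod 211); 23^16 ≡ 188 (mod 211); 23^32 ≡ 107 (mod 211)
23^37 = 23^1 × 23^4 × 23^32 ≡ 104 (mod 211)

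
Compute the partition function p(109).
541946240

p(n) counts ways to write n as a sum of positive integers (order ignored).
Euler's pentagonal recurrence: p(k) = p(k-1) + p(k-2) - p(k-5) - p(k-7) + p(k-12) + p(k-15) - ... (offsets j(3j∓1)/2, signs ++--, p(0)=1, p(<0)=0).
DP table for k = 0..108: p(0)=1, p(1)=1, p(2)=2, p(3)=3, p(4)=5, p(5)=7, p(6)=11, p(7)=15, p(8)=22, p(9)=30, p(10)=42, p(11)=56, p(12)=77, p(13)=101, p(14)=135, p(15)=176, p(16)=231, p(17)=297, p(18)=385, p(19)=490, p(20)=627, p(21)=792, p(22)=1002, p(23)=1255, p(24)=1575, p(25)=1958, p(26)=2436, p(27)=3010, p(28)=3718, p(29)=4565, p(30)=5604, p(31)=6842, p(32)=8349, p(33)=10143, p(34)=12310, p(35)=14883, p(36)=17977, p(37)=21637, p(38)=26015, p(39)=31185, p(40)=37338, p(41)=44583, p(42)=53174, p(43)=63261, p(44)=75175, p(45)=89134, p(46)=105558, p(47)=124754, p(48)=147273, p(49)=173525, p(50)=204226, p(51)=239943, p(52)=281589, p(53)=329931, p(54)=386155, p(55)=451276, p(56)=526823, p(57)=614154, p(58)=715220, p(59)=831820, p(60)=966467, p(61)=1121505, p(62)=1300156, p(63)=1505499, p(64)=1741630, p(65)=2012558, p(66)=2323520, p(67)=2679689, p(68)=3087735, p(69)=3554345, p(70)=4087968, p(71)=4697205, p(72)=5392783, p(73)=6185689, p(74)=7089500, p(75)=8118264, p(76)=9289091, p(77)=10619863, p(78)=12132164, p(79)=13848650, p(80)=15796476, p(81)=18004327, p(82)=20506255, p(83)=23338469, p(84)=26543660, p(85)=30167357, p(86)=34262962, p(87)=38887673, p(88)=44108109, p(89)=49995925, p(90)=56634173, p(91)=64112359, p(92)=72533807, p(93)=82010177, p(94)=92669720, p(95)=104651419, p(96)=118114304, p(97)=133230930, p(98)=150198136, p(99)=169229875, p(100)=190569292, p(101)=214481126, p(102)=241265379, p(103)=271248950, p(104)=304801365, p(105)=342325709, p(106)=384276336, p(107)=431149389, p(108)=483502844.
Final step: p(109) = p(108) + p(107) - p(104) - p(102) + p(97) + p(94) - p(87) - p(83) + p(74) + p(69) - p(58) - p(52) + p(39) + p(32) - p(17) - p(9)
= 483502844 + 431149389 - 304801365 - 241265379 + 133230930 + 92669720 - 38887673 - 23338469 + 7089500 + 3554345 - 715220 - 281589 + 31185 + 8349 - 297 - 30
= 541946240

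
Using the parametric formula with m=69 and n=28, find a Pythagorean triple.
(3977, 3864, 5545)

Euclid's formula: a = m² - n², b = 2mn, c = m² + n²
m = 69, n = 28
a = 69² - 28² = 4761 - 784 = 3977
b = 2 × 69 × 28 = 3864
c = 69² + 28² = 4761 + 784 = 5545
Verification: 3977² + 3864² = 15816529 + 14930496 = 30747025 = 5545² ✓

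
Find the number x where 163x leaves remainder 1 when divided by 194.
25

gcd(163, 194) = 1, so the inverse exists.
Extended Euclidean algorithm on (194, 163):
194 = 1 × 163 + 31  ⟹  31 = (1)·194 + (-1)·163
163 = 5 × 31 + 8  ⟹  8 = (-5)·194 + (6)·163
31 = 3 × 8 + 7  ⟹  7 = (16)·194 + (-19)·163
8 = 1 × 7 + 1  ⟹  1 = (-21)·194 + (25)·163
So (25)·163 ≡ 1 (mod 194), i.e. 163^(-1) ≡ 25 (mod 194).
Check: 163 × 25 = 4075 ≡ 1 (mod 194)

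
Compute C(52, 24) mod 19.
14

Using Lucas' theorem:
Write n=52 and k=24 in base 19:
n in base 19: [2, 14]
k in base 19: [1, 5]
C(52,24) mod 19 = ∏ C(n_i, k_i) mod 19
Digit binomials (mod 19): C(2,1) = 2; C(14,5) = 2002 ≡ 7
Product: 2 × 7 = 14 ≡ 14 (mod 19)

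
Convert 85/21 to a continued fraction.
[4; 21]

Euclidean algorithm steps:
85 = 4 × 21 + 1
21 = 21 × 1 + 0
Continued fraction: [4; 21]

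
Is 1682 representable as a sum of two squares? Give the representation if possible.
1² + 41² (a=1, b=41)

Factorization: 1682 = 2 × 29^2
By Fermat: n is sum of two squares iff every prime p ≡ 3 (mod 4) appears to even power.
All primes ≡ 3 (mod 4) appear to even power.
Search a = 0, 1, 2, … for 1682 - a² a perfect square: first hit at a = 1: 1682 - 1 = 1681 = 41².
1682 = 1² + 41² = 1 + 1681 ✓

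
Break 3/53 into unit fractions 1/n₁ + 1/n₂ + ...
1/18 + 1/954

Greedy algorithm:
3/53: ceiling(53/3) = 18, use 1/18
1/954: ceiling(954/1) = 954, use 1/954
Result: 3/53 = 1/18 + 1/954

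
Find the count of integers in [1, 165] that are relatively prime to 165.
80

165 = 3 × 5 × 11
φ(n) = n × ∏(1 - 1/p) for each prime p dividing n
φ(165) = 165 × (1 - 1/3) × (1 - 1/5) × (1 - 1/11) = 80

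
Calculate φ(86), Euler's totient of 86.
42

86 = 2 × 43
φ(n) = n × ∏(1 - 1/p) for each prime p dividing n
φ(86) = 86 × (1 - 1/2) × (1 - 1/43) = 42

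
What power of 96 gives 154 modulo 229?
218

Baby-step giant-step with step n = ⌈√229⌉ = 16.
Baby steps 96^j mod 229 (j:value) for j=0..15: 0:1, 1:96, 2:56, 3:109, 4:159, 5:150, 6:202, 7:156, 8:91, 9:34, 10:58, 11:72, 12:42, 13:139, 14:62, 15:227.
Giant-step multiplier: 96^(-16) ≡ 96^(228-16) = 96^212 ≡ 130 (mod 229).
Giant steps γ_i = 154·130^i mod 229: γ_0=154, γ_1=97, γ_2=15, γ_3=118, γ_4=226, γ_5=68, γ_6=138, γ_7=78, γ_8=64, γ_9=76, γ_10=33, γ_11=168, γ_12=85, γ_13=58 (in table at j=10).
x = i·n + j = 13·16 + 10 = 218.
Check: 96^218 ≡ 154 (mod 229).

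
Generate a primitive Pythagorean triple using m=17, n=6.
(253, 204, 325)

Euclid's formula: a = m² - n², b = 2mn, c = m² + n²
m = 17, n = 6
a = 17² - 6² = 289 - 36 = 253
b = 2 × 17 × 6 = 204
c = 17² + 6² = 289 + 36 = 325
Verification: 253² + 204² = 64009 + 41616 = 105625 = 325² ✓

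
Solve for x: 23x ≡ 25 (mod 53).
x ≡ 8 (mod 53)

gcd(23, 53) = 1, which divides 25, so solutions exist.
Find 23^(-1) mod 53 by the extended Euclidean algorithm:
53 = 2 × 23 + 7  ⟹  7 = (1)·53 + (-2)·23
23 = 3 × 7 + 2  ⟹  2 = (-3)·53 + (7)·23
7 = 3 × 2 + 1  ⟹  1 = (10)·53 + (-23)·23
So (-23)·23 ≡ 1 (mod 53), i.e. 23^(-1) ≡ -23 ≡ 30 (mod 53).
x ≡ 30 × 25 = 750 ≡ 8 (mod 53).
Check: 23 × 8 = 184 ≡ 25 (mod 53).
Unique solution: x ≡ 8 (mod 53)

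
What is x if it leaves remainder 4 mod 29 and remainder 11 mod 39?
323

Using Chinese Remainder Theorem:
M = 29 × 39 = 1131
M1 = 39, M2 = 29
y1 = 39^(-1) mod 29 = 3
y2 = 29^(-1) mod 39 = 35
x = (4×39×3 + 11×29×35) mod 1131 = 323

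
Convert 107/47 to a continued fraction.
[2; 3, 1, 1, 1, 1, 2]

Euclidean algorithm steps:
107 = 2 × 47 + 13
47 = 3 × 13 + 8
13 = 1 × 8 + 5
8 = 1 × 5 + 3
5 = 1 × 3 + 2
3 = 1 × 2 + 1
2 = 2 × 1 + 0
Continued fraction: [2; 3, 1, 1, 1, 1, 2]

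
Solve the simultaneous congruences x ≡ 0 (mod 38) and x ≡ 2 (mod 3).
38

Using Chinese Remainder Theorem:
M = 38 × 3 = 114
M1 = 3, M2 = 38
y1 = 3^(-1) mod 38 = 13
y2 = 38^(-1) mod 3 = 2
x = (0×3×13 + 2×38×2) mod 114 = 38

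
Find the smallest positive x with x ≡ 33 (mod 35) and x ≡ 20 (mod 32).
628

Using Chinese Remainder Theorem:
M = 35 × 32 = 1120
M1 = 32, M2 = 35
y1 = 32^(-1) mod 35 = 23
y2 = 35^(-1) mod 32 = 11
x = (33×32×23 + 20×35×11) mod 1120 = 628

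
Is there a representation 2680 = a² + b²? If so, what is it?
Not possible

Factorization: 2680 = 2^3 × 5 × 67
By Fermat: n is sum of two squares iff every prime p ≡ 3 (mod 4) appears to even power.
Prime(s) ≡ 3 (mod 4) with odd exponent: [(67, 1)]
Therefore 2680 cannot be expressed as a² + b².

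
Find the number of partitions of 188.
1398341745571

p(n) counts ways to write n as a sum of positive integers (order ignored).
Euler's pentagonal recurrence: p(k) = p(k-1) + p(k-2) - p(k-5) - p(k-7) + p(k-12) + p(k-15) - ... (offsets j(3j∓1)/2, signs ++--, p(0)=1, p(<0)=0).
DP table for k = 0..187: p(0)=1, p(1)=1, p(2)=2, p(3)=3, p(4)=5, p(5)=7, p(6)=11, p(7)=15, p(8)=22, p(9)=30, p(10)=42, p(11)=56, p(12)=77, p(13)=101, p(14)=135, p(15)=176, p(16)=231, p(17)=297, p(18)=385, p(19)=490, p(20)=627, p(21)=792, p(22)=1002, p(23)=1255, p(24)=1575, p(25)=1958, p(26)=2436, p(27)=3010, p(28)=3718, p(29)=4565, p(30)=5604, p(31)=6842, p(32)=8349, p(33)=10143, p(34)=12310, p(35)=14883, p(36)=17977, p(37)=21637, p(38)=26015, p(39)=31185, p(40)=37338, p(41)=44583, p(42)=53174, p(43)=63261, p(44)=75175, p(45)=89134, p(46)=105558, p(47)=124754, p(48)=147273, p(49)=173525, p(50)=204226, p(51)=239943, p(52)=281589, p(53)=329931, p(54)=386155, p(55)=451276, p(56)=526823, p(57)=614154, p(58)=715220, p(59)=831820, p(60)=966467, p(61)=1121505, p(62)=1300156, p(63)=1505499, p(64)=1741630, p(65)=2012558, p(66)=2323520, p(67)=2679689, p(68)=3087735, p(69)=3554345, p(70)=4087968, p(71)=4697205, p(72)=5392783, p(73)=6185689, p(74)=7089500, p(75)=8118264, p(76)=9289091, p(77)=10619863, p(78)=12132164, p(79)=13848650, p(80)=15796476, p(81)=18004327, p(82)=20506255, p(83)=23338469, p(84)=26543660, p(85)=30167357, p(86)=34262962, p(87)=38887673, p(88)=44108109, p(89)=49995925, p(90)=56634173, p(91)=64112359, p(92)=72533807, p(93)=82010177, p(94)=92669720, p(95)=104651419, p(96)=118114304, p(97)=133230930, p(98)=150198136, p(99)=169229875, p(100)=190569292, p(101)=214481126, p(102)=241265379, p(103)=271248950, p(104)=304801365, p(105)=342325709, p(106)=384276336, p(107)=431149389, p(108)=483502844, p(109)=541946240, p(110)=607163746, p(111)=679903203, p(112)=761002156, p(113)=851376628, p(114)=952050665, p(115)=1064144451, p(116)=1188908248, p(117)=1327710076, p(118)=1482074143, p(119)=1653668665, p(120)=1844349560, p(121)=2056148051, p(122)=2291320912, p(123)=2552338241, p(124)=2841940500, p(125)=3163127352, p(126)=3519222692, p(127)=3913864295, p(128)=4351078600, p(129)=4835271870, p(130)=5371315400, p(131)=5964539504, p(132)=6620830889, p(133)=7346629512, p(134)=8149040695, p(135)=9035836076, p(136)=10015581680, p(137)=11097645016, p(138)=12292341831, p(139)=13610949895, p(140)=15065878135, p(141)=16670689208, p(142)=18440293320, p(143)=20390982757, p(144)=22540654445, p(145)=24908858009, p(146)=27517052599, p(147)=30388671978, p(148)=33549419497, p(149)=37027355200, p(150)=40853235313, p(151)=45060624582, p(152)=49686288421, p(153)=54770336324, p(154)=60356673280, p(155)=66493182097, p(156)=73232243759, p(157)=80630964769, p(158)=88751778802, p(159)=97662728555, p(160)=107438159466, p(161)=118159068427, p(162)=129913904637, p(163)=142798995930, p(164)=156919475295, p(165)=172389800255, p(166)=189334822579, p(167)=207890420102, p(168)=228204732751, p(169)=250438925115, p(170)=274768617130, p(171)=301384802048, p(172)=330495499613, p(173)=362326859895, p(174)=397125074750, p(175)=435157697830, p(176)=476715857290, p(177)=522115831195, p(178)=571701605655, p(179)=625846753120, p(180)=684957390936, p(181)=749474411781, p(182)=819876908323, p(183)=896684817527, p(184)=980462880430, p(185)=1071823774337, p(186)=1171432692373, p(187)=1280011042268.
Final step: p(188) = p(187) + p(186) - p(183) - p(181) + p(176) + p(173) - p(166) - p(162) + p(153) + p(148) - p(137) - p(131) + p(118) + p(111) - p(96) - p(88) + p(71) + p(62) - p(43) - p(33) + p(12) + p(1)
= 1280011042268 + 1171432692373 - 896684817527 - 749474411781 + 476715857290 + 362326859895 - 189334822579 - 129913904637 + 54770336324 + 33549419497 - 11097645016 - 5964539504 + 1482074143 + 679903203 - 118114304 - 44108109 + 4697205 + 1300156 - 63261 - 10143 + 77 + 1
= 1398341745571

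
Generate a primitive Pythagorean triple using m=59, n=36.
(2185, 4248, 4777)

Euclid's formula: a = m² - n², b = 2mn, c = m² + n²
m = 59, n = 36
a = 59² - 36² = 3481 - 1296 = 2185
b = 2 × 59 × 36 = 4248
c = 59² + 36² = 3481 + 1296 = 4777
Verification: 2185² + 4248² = 4774225 + 18045504 = 22819729 = 4777² ✓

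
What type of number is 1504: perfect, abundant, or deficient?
abundant

Proper divisors of 1504: sum = 1 + 2 + 4 + 8 + 16 + 32 + 47 + 94 + 188 + 376 + 752 = 1520
Since 1520 > 1504, 1504 is abundant.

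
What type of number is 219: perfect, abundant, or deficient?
deficient

Proper divisors of 219: sum = 1 + 3 + 73 = 77
Since 77 < 219, 219 is deficient.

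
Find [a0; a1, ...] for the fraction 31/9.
[3; 2, 4]

Euclidean algorithm steps:
31 = 3 × 9 + 4
9 = 2 × 4 + 1
4 = 4 × 1 + 0
Continued fraction: [3; 2, 4]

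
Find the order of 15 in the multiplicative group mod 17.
8

17 is prime, so ord(15) divides φ(17) = 16.
Divisors of 16: 1, 2, 4, 8, 16.
Repeated squaring: 15^1 ≡ 15, 15^2 ≡ 4, 15^4 ≡ 16, 15^8 ≡ 1, 15^16 ≡ 1 (mod 17).
Test 15^d mod 17 for each divisor d in increasing order:
15^1 ≡ 15
15^2 ≡ 4
15^4 ≡ 16
15^8 ≡ 1  ← first divisor giving 1
The order is 8.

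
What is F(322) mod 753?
478

Matrix identity: Q^n = [[F_(n+1), F_n], [F_n, F_(n-1)]] with Q = [[1,1],[1,0]].
n = 322 = 101000010₂. Square-and-multiply, entries mod 753:
Q^1 = [[1,1],[1,0]]
Q^2 = (Q^1)² = [[2,1],[1,1]]
Q^5 = (Q^2)²·Q = [[8,5],[5,3]]
Q^10 = (Q^5)² = [[89,55],[55,34]]
Q^20 = (Q^10)² = [[404,741],[741,416]]
Q^40 = (Q^20)² = [[712,702],[702,10]]
Q^80 = (Q^40)² = [[517,75],[75,442]]
Q^161 = (Q^80)²·Q = [[718,328],[328,390]]
Q^322 = (Q^161)² = [[377,478],[478,652]]
F_322 mod 753 = Q^322[0][1] = 478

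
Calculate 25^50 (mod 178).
97

Repeated squaring. Binary of 50 = 110010.
25^1 ≡ 25 (mod 178); 25^2 ≡ 91 (mod 178); 25^4 ≡ 93 (mod 178); 25^8 ≡ 105 (mod 178); 25^16 ≡ 167 (mod 178); 25^32 ≡ 121 (mod 178)
25^50 = 25^2 × 25^16 × 25^32 ≡ 97 (mod 178)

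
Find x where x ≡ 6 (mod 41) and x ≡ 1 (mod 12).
457

Using Chinese Remainder Theorem:
M = 41 × 12 = 492
M1 = 12, M2 = 41
y1 = 12^(-1) mod 41 = 24
y2 = 41^(-1) mod 12 = 5
x = (6×12×24 + 1×41×5) mod 492 = 457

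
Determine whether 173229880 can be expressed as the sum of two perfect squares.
Not possible

Factorization: 173229880 = 2^3 × 5 × 163^3
By Fermat: n is sum of two squares iff every prime p ≡ 3 (mod 4) appears to even power.
Prime(s) ≡ 3 (mod 4) with odd exponent: [(163, 3)]
Therefore 173229880 cannot be expressed as a² + b².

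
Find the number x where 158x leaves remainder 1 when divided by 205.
157

gcd(158, 205) = 1, so the inverse exists.
Extended Euclidean algorithm on (205, 158):
205 = 1 × 158 + 47  ⟹  47 = (1)·205 + (-1)·158
158 = 3 × 47 + 17  ⟹  17 = (-3)·205 + (4)·158
47 = 2 × 17 + 13  ⟹  13 = (7)·205 + (-9)·158
17 = 1 × 13 + 4  ⟹  4 = (-10)·205 + (13)·158
13 = 3 × 4 + 1  ⟹  1 = (37)·205 + (-48)·158
So (-48)·158 ≡ 1 (mod 205), i.e. 158^(-1) ≡ -48 ≡ 157 (mod 205).
Check: 158 × 157 = 24806 ≡ 1 (mod 205)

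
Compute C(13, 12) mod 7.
6

Using Lucas' theorem:
Write n=13 and k=12 in base 7:
n in base 7: [1, 6]
k in base 7: [1, 5]
C(13,12) mod 7 = ∏ C(n_i, k_i) mod 7
Digit binomials (mod 7): C(1,1) = 1; C(6,5) = 6
Product: 1 × 6 = 6 ≡ 6 (mod 7)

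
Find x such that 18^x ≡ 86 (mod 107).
32

Baby-step giant-step with step n = ⌈√107⌉ = 11.
Baby steps 18^j mod 107 (j:value) for j=0..10: 0:1, 1:18, 2:3, 3:54, 4:9, 5:55, 6:27, 7:58, 8:81, 9:67, 10:29.
Giant-step multiplier: 18^(-11) ≡ 18^(106-11) = 18^95 ≡ 74 (mod 107).
Giant steps γ_i = 86·74^i mod 107: γ_0=86, γ_1=51, γ_2=29 (in table at j=10).
x = i·n + j = 2·11 + 10 = 32.
Check: 18^32 ≡ 86 (mod 107).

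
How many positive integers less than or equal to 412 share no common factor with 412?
204

412 = 2^2 × 103
φ(n) = n × ∏(1 - 1/p) for each prime p dividing n
φ(412) = 412 × (1 - 1/2) × (1 - 1/103) = 204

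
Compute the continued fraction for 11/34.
[0; 3, 11]

Euclidean algorithm steps:
11 = 0 × 34 + 11
34 = 3 × 11 + 1
11 = 11 × 1 + 0
Continued fraction: [0; 3, 11]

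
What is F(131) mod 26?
21

Matrix identity: Q^n = [[F_(n+1), F_n], [F_n, F_(n-1)]] with Q = [[1,1],[1,0]].
n = 131 = 10000011₂. Square-and-multiply, entries mod 26:
Q^1 = [[1,1],[1,0]]
Q^2 = (Q^1)² = [[2,1],[1,1]]
Q^4 = (Q^2)² = [[5,3],[3,2]]
Q^8 = (Q^4)² = [[8,21],[21,13]]
Q^16 = (Q^8)² = [[11,25],[25,12]]
Q^32 = (Q^16)² = [[18,3],[3,15]]
Q^65 = (Q^32)²·Q = [[16,21],[21,21]]
Q^131 = (Q^65)²·Q = [[18,21],[21,23]]
F_131 mod 26 = Q^131[0][1] = 21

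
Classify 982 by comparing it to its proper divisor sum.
deficient

Proper divisors of 982: sum = 1 + 2 + 491 = 494
Since 494 < 982, 982 is deficient.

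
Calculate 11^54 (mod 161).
71

Repeated squaring. Binary of 54 = 110110.
11^1 ≡ 11 (mod 161); 11^2 ≡ 121 (mod 161); 11^4 ≡ 151 (mod 161); 11^8 ≡ 100 (mod 161); 11^16 ≡ 18 (mod 161); 11^32 ≡ 2 (mod 161)
11^54 = 11^2 × 11^4 × 11^16 × 11^32 ≡ 71 (mod 161)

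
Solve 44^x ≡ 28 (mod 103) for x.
28

Baby-step giant-step with step n = ⌈√103⌉ = 11.
Baby steps 44^j mod 103 (j:value) for j=0..10: 0:1, 1:44, 2:82, 3:3, 4:29, 5:40, 6:9, 7:87, 8:17, 9:27, 10:55.
Giant-step multiplier: 44^(-11) ≡ 44^(102-11) = 44^91 ≡ 101 (mod 103).
Giant steps γ_i = 28·101^i mod 103: γ_0=28, γ_1=47, γ_2=9 (in table at j=6).
x = i·n + j = 2·11 + 6 = 28.
Check: 44^28 ≡ 28 (mod 103).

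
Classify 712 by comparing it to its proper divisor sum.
deficient

Proper divisors of 712: sum = 1 + 2 + 4 + 8 + 89 + 178 + 356 = 638
Since 638 < 712, 712 is deficient.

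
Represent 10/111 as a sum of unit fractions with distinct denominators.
1/12 + 1/148

Greedy algorithm:
10/111: ceiling(111/10) = 12, use 1/12
1/148: ceiling(148/1) = 148, use 1/148
Result: 10/111 = 1/12 + 1/148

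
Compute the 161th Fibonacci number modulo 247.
39

Matrix identity: Q^n = [[F_(n+1), F_n], [F_n, F_(n-1)]] with Q = [[1,1],[1,0]].
n = 161 = 10100001₂. Square-and-multiply, entries mod 247:
Q^1 = [[1,1],[1,0]]
Q^2 = (Q^1)² = [[2,1],[1,1]]
Q^5 = (Q^2)²·Q = [[8,5],[5,3]]
Q^10 = (Q^5)² = [[89,55],[55,34]]
Q^20 = (Q^10)² = [[78,96],[96,229]]
Q^40 = (Q^20)² = [[233,79],[79,154]]
Q^80 = (Q^40)² = [[15,192],[192,70]]
Q^161 = (Q^80)²·Q = [[57,39],[39,18]]
F_161 mod 247 = Q^161[0][1] = 39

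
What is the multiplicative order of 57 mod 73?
18

73 is prime, so ord(57) divides φ(73) = 72.
Divisors of 72: 1, 2, 3, 4, 6, 8, 9, 12, 18, 24, 36, 72.
Repeated squaring: 57^1 ≡ 57, 57^2 ≡ 37, 57^4 ≡ 55, 57^8 ≡ 32, 57^16 ≡ 2, 57^32 ≡ 4, 57^64 ≡ 16 (mod 73).
Test 57^d mod 73 for each divisor d in increasing order:
57^1 ≡ 57
57^2 ≡ 37
57^3 = 57^2·57^1 ≡ 65
57^4 ≡ 55
57^6 = 57^4·57^2 ≡ 64
57^8 ≡ 32
57^9 = 57^8·57^1 ≡ 72
57^12 = 57^8·57^4 ≡ 8
57^18 = 57^16·57^2 ≡ 1  ← first divisor giving 1
The order is 18.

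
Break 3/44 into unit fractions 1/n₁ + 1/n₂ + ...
1/15 + 1/660

Greedy algorithm:
3/44: ceiling(44/3) = 15, use 1/15
1/660: ceiling(660/1) = 660, use 1/660
Result: 3/44 = 1/15 + 1/660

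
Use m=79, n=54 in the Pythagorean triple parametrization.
(3325, 8532, 9157)

Euclid's formula: a = m² - n², b = 2mn, c = m² + n²
m = 79, n = 54
a = 79² - 54² = 6241 - 2916 = 3325
b = 2 × 79 × 54 = 8532
c = 79² + 54² = 6241 + 2916 = 9157
Verification: 3325² + 8532² = 11055625 + 72795024 = 83850649 = 9157² ✓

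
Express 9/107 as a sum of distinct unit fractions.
1/12 + 1/1284

Greedy algorithm:
9/107: ceiling(107/9) = 12, use 1/12
1/1284: ceiling(1284/1) = 1284, use 1/1284
Result: 9/107 = 1/12 + 1/1284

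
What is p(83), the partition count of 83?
23338469

p(n) counts ways to write n as a sum of positive integers (order ignored).
Euler's pentagonal recurrence: p(k) = p(k-1) + p(k-2) - p(k-5) - p(k-7) + p(k-12) + p(k-15) - ... (offsets j(3j∓1)/2, signs ++--, p(0)=1, p(<0)=0).
DP table for k = 0..82: p(0)=1, p(1)=1, p(2)=2, p(3)=3, p(4)=5, p(5)=7, p(6)=11, p(7)=15, p(8)=22, p(9)=30, p(10)=42, p(11)=56, p(12)=77, p(13)=101, p(14)=135, p(15)=176, p(16)=231, p(17)=297, p(18)=385, p(19)=490, p(20)=627, p(21)=792, p(22)=1002, p(23)=1255, p(24)=1575, p(25)=1958, p(26)=2436, p(27)=3010, p(28)=3718, p(29)=4565, p(30)=5604, p(31)=6842, p(32)=8349, p(33)=10143, p(34)=12310, p(35)=14883, p(36)=17977, p(37)=21637, p(38)=26015, p(39)=31185, p(40)=37338, p(41)=44583, p(42)=53174, p(43)=63261, p(44)=75175, p(45)=89134, p(46)=105558, p(47)=124754, p(48)=147273, p(49)=173525, p(50)=204226, p(51)=239943, p(52)=281589, p(53)=329931, p(54)=386155, p(55)=451276, p(56)=526823, p(57)=614154, p(58)=715220, p(59)=831820, p(60)=966467, p(61)=1121505, p(62)=1300156, p(63)=1505499, p(64)=1741630, p(65)=2012558, p(66)=2323520, p(67)=2679689, p(68)=3087735, p(69)=3554345, p(70)=4087968, p(71)=4697205, p(72)=5392783, p(73)=6185689, p(74)=7089500, p(75)=8118264, p(76)=9289091, p(77)=10619863, p(78)=12132164, p(79)=13848650, p(80)=15796476, p(81)=18004327, p(82)=20506255.
Final step: p(83) = p(82) + p(81) - p(78) - p(76) + p(71) + p(68) - p(61) - p(57) + p(48) + p(43) - p(32) - p(26) + p(13) + p(6)
= 20506255 + 18004327 - 12132164 - 9289091 + 4697205 + 3087735 - 1121505 - 614154 + 147273 + 63261 - 8349 - 2436 + 101 + 11
= 23338469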